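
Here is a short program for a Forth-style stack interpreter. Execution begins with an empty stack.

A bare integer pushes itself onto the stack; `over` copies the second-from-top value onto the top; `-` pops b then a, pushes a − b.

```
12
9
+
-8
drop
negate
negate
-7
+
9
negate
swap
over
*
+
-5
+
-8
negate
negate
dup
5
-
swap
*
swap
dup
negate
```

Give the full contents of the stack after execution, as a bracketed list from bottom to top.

12     : [12]
9      : [12, 9]
+      : [21]
-8     : [21, -8]
drop   : [21]
negate : [-21]
negate : [21]
-7     : [21, -7]
+      : [14]
9      : [14, 9]
negate : [14, -9]
swap   : [-9, 14]
over   : [-9, 14, -9]
*      : [-9, -126]
+      : [-135]
-5     : [-135, -5]
+      : [-140]
-8     : [-140, -8]
negate : [-140, 8]
negate : [-140, -8]
dup    : [-140, -8, -8]
5      : [-140, -8, -8, 5]
-      : [-140, -8, -13]
swap   : [-140, -13, -8]
*      : [-140, 104]
swap   : [104, -140]
dup    : [104, -140, -140]
negate : [104, -140, 140]

[104, -140, 140]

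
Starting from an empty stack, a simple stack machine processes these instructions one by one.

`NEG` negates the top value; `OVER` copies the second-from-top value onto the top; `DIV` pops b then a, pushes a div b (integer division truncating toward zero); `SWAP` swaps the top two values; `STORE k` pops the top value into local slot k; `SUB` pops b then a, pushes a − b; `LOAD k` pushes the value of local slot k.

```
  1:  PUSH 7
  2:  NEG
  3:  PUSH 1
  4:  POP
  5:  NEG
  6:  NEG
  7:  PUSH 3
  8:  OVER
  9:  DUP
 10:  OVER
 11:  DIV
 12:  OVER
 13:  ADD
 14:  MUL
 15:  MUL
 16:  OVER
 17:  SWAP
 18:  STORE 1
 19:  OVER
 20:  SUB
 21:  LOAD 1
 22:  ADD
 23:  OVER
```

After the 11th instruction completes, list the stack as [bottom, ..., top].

PUSH 7 → [7]
NEG    → [-7]
PUSH 1 → [-7, 1]
POP    → [-7]
NEG    → [7]
NEG    → [-7]
PUSH 3 → [-7, 3]
OVER   → [-7, 3, -7]
DUP    → [-7, 3, -7, -7]
OVER   → [-7, 3, -7, -7, -7]
DIV    → [-7, 3, -7, 1]

[-7, 3, -7, 1]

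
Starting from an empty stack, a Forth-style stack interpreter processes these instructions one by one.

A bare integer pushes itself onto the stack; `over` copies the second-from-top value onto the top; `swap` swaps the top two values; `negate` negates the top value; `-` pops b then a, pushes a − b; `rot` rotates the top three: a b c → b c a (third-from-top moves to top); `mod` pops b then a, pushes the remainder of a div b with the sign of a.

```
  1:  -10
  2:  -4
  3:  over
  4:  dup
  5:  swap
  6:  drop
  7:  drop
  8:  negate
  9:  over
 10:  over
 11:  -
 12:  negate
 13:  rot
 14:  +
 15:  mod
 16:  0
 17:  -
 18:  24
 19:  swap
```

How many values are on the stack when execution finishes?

-10     -10
-4      -10 -4
over    -10 -4 -10
dup     -10 -4 -10 -10
swap    -10 -4 -10 -10
drop    -10 -4 -10
drop    -10 -4
negate  -10 4
over    -10 4 -10
over    -10 4 -10 4
-       -10 4 -14
negate  -10 4 14
rot     4 14 -10
+       4 4
mod     0
0       0 0
-       0
24      0 24
swap    24 0

2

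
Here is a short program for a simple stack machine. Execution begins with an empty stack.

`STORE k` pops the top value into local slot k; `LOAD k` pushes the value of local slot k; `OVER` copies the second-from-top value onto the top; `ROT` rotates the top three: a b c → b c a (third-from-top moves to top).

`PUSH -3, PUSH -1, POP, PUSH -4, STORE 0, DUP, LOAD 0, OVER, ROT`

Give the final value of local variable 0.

-4

PUSH -3 → -3
PUSH -1 → -3 -1
POP     → -3
PUSH -4 → -3 -4
STORE 0 → -3
DUP     → -3 -3
LOAD 0  → -3 -3 -4
OVER    → -3 -3 -4 -3
ROT     → -3 -4 -3 -3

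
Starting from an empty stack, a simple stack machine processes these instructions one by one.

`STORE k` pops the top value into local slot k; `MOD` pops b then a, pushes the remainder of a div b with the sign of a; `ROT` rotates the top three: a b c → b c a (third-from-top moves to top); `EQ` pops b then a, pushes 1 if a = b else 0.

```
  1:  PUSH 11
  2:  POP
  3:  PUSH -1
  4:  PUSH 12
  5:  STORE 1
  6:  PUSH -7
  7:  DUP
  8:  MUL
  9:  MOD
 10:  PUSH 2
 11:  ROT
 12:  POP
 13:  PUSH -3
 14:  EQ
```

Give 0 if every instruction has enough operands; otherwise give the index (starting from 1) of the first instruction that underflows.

11

PUSH 11 → 11
POP     → (empty)
PUSH -1 → -1
PUSH 12 → -1 12
STORE 1 → -1
PUSH -7 → -1 -7
DUP     → -1 -7 -7
MUL     → -1 49
MOD     → -1
PUSH 2  → -1 2
ROT  — needs 3 operands, stack has 2 → underflow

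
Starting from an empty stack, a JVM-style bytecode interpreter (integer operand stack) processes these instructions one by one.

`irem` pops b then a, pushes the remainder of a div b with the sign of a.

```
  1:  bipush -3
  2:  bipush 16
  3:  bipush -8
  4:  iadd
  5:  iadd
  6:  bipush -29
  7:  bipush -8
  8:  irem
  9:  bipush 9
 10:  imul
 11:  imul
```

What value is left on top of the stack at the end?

bipush -3  : [-3]
bipush 16  : [-3, 16]
bipush -8  : [-3, 16, -8]
iadd       : [-3, 8]
iadd       : [5]
bipush -29 : [5, -29]
bipush -8  : [5, -29, -8]
irem       : [5, -5]
bipush 9   : [5, -5, 9]
imul       : [5, -45]
imul       : [-225]

-225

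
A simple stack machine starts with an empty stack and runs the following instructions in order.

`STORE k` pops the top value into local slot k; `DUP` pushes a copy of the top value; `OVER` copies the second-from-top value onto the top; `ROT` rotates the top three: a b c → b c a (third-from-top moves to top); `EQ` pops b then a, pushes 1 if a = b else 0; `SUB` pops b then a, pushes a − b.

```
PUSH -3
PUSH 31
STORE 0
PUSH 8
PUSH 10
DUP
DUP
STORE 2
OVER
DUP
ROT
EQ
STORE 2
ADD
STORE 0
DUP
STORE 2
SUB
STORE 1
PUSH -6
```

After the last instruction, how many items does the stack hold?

1

PUSH -3  [-3]
PUSH 31  [-3, 31]
STORE 0  [-3]
PUSH 8   [-3, 8]
PUSH 10  [-3, 8, 10]
DUP      [-3, 8, 10, 10]
DUP      [-3, 8, 10, 10, 10]
STORE 2  [-3, 8, 10, 10]
OVER     [-3, 8, 10, 10, 10]
DUP      [-3, 8, 10, 10, 10, 10]
ROT      [-3, 8, 10, 10, 10, 10]
EQ       [-3, 8, 10, 10, 1]
STORE 2  [-3, 8, 10, 10]
ADD      [-3, 8, 20]
STORE 0  [-3, 8]
DUP      [-3, 8, 8]
STORE 2  [-3, 8]
SUB      [-11]
STORE 1  []
PUSH -6  [-6]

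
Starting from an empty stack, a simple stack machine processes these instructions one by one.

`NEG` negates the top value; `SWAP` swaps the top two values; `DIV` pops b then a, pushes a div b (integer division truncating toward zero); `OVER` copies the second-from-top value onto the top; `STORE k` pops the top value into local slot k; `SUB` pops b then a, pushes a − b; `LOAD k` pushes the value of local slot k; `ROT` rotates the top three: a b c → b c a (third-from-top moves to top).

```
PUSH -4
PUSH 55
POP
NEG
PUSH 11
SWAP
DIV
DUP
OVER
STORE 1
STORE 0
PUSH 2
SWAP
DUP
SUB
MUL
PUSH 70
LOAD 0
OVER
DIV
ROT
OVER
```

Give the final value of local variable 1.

PUSH -4 → [-4]
PUSH 55 → [-4, 55]
POP     → [-4]
NEG     → [4]
PUSH 11 → [4, 11]
SWAP    → [11, 4]
DIV     → [2]
DUP     → [2, 2]
OVER    → [2, 2, 2]
STORE 1 → [2, 2]
STORE 0 → [2]
PUSH 2  → [2, 2]
SWAP    → [2, 2]
DUP     → [2, 2, 2]
SUB     → [2, 0]
MUL     → [0]
PUSH 70 → [0, 70]
LOAD 0  → [0, 70, 2]
OVER    → [0, 70, 2, 70]
DIV     → [0, 70, 0]
ROT     → [70, 0, 0]
OVER    → [70, 0, 0, 0]

2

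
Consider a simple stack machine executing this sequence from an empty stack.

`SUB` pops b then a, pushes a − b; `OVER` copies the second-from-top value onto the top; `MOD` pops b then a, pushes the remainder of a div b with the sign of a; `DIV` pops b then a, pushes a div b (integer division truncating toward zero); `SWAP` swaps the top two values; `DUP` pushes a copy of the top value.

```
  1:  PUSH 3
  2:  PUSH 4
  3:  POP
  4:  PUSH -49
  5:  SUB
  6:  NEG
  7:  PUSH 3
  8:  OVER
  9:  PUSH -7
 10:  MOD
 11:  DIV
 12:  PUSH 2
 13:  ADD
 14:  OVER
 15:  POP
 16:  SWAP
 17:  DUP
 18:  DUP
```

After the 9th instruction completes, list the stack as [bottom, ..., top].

[-52, 3, -52, -7]

PUSH 3   → 3
PUSH 4   → 3 4
POP      → 3
PUSH -49 → 3 -49
SUB      → 52
NEG      → -52
PUSH 3   → -52 3
OVER     → -52 3 -52
PUSH -7  → -52 3 -52 -7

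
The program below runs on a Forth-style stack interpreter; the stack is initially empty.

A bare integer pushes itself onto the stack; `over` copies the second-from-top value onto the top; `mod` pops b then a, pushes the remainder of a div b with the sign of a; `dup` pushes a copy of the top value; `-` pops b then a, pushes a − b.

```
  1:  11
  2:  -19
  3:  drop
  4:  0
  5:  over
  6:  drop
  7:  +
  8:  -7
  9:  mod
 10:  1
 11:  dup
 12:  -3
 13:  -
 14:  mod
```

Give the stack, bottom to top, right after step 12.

11   → [11]
-19  → [11, -19]
drop → [11]
0    → [11, 0]
over → [11, 0, 11]
drop → [11, 0]
+    → [11]
-7   → [11, -7]
mod  → [4]
1    → [4, 1]
dup  → [4, 1, 1]
-3   → [4, 1, 1, -3]

[4, 1, 1, -3]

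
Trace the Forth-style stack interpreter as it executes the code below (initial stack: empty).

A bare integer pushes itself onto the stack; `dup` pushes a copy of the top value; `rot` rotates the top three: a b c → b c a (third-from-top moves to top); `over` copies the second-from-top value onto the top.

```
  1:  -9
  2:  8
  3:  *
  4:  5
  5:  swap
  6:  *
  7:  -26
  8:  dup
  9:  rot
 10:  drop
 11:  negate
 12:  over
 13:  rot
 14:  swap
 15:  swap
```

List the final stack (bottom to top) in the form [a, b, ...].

[26, -26, -26]

-9     -> -9
8      -> -9 8
*      -> -72
5      -> -72 5
swap   -> 5 -72
*      -> -360
-26    -> -360 -26
dup    -> -360 -26 -26
rot    -> -26 -26 -360
drop   -> -26 -26
negate -> -26 26
over   -> -26 26 -26
rot    -> 26 -26 -26
swap   -> 26 -26 -26
swap   -> 26 -26 -26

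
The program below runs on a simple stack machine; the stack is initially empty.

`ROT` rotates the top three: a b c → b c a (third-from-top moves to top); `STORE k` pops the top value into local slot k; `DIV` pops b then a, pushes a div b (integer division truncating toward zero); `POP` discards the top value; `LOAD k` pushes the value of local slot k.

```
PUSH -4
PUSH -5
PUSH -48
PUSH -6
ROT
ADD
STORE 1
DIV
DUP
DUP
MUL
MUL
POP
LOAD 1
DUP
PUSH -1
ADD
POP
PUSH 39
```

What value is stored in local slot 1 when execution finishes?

PUSH -4  -> [-4]
PUSH -5  -> [-4, -5]
PUSH -48 -> [-4, -5, -48]
PUSH -6  -> [-4, -5, -48, -6]
ROT      -> [-4, -48, -6, -5]
ADD      -> [-4, -48, -11]
STORE 1  -> [-4, -48]
DIV      -> [0]
DUP      -> [0, 0]
DUP      -> [0, 0, 0]
MUL      -> [0, 0]
MUL      -> [0]
POP      -> []
LOAD 1   -> [-11]
DUP      -> [-11, -11]
PUSH -1  -> [-11, -11, -1]
ADD      -> [-11, -12]
POP      -> [-11]
PUSH 39  -> [-11, 39]

-11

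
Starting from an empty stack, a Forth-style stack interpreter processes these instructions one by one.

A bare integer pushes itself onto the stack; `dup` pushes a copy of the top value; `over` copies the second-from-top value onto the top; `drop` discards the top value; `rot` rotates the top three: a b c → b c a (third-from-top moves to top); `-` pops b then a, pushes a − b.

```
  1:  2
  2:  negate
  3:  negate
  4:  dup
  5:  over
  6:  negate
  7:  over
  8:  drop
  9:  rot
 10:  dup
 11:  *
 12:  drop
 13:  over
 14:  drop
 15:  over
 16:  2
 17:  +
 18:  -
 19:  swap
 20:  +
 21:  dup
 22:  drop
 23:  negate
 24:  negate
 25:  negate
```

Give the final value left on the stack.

2      → [2]
negate → [-2]
negate → [2]
dup    → [2, 2]
over   → [2, 2, 2]
negate → [2, 2, -2]
over   → [2, 2, -2, 2]
drop   → [2, 2, -2]
rot    → [2, -2, 2]
dup    → [2, -2, 2, 2]
*      → [2, -2, 4]
drop   → [2, -2]
over   → [2, -2, 2]
drop   → [2, -2]
over   → [2, -2, 2]
2      → [2, -2, 2, 2]
+      → [2, -2, 4]
-      → [2, -6]
swap   → [-6, 2]
+      → [-4]
dup    → [-4, -4]
drop   → [-4]
negate → [4]
negate → [-4]
negate → [4]

4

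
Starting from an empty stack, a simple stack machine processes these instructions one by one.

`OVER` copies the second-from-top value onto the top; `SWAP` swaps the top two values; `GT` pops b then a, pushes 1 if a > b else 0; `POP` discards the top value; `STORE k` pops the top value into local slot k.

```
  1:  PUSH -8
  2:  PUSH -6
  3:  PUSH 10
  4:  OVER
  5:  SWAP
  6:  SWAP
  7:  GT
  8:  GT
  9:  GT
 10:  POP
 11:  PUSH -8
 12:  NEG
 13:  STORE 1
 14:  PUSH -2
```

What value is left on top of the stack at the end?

PUSH -8  -8
PUSH -6  -8 -6
PUSH 10  -8 -6 10
OVER     -8 -6 10 -6
SWAP     -8 -6 -6 10
SWAP     -8 -6 10 -6
GT       -8 -6 1
GT       -8 0
GT       0
POP      (empty)
PUSH -8  -8
NEG      8
STORE 1  (empty)
PUSH -2  -2

-2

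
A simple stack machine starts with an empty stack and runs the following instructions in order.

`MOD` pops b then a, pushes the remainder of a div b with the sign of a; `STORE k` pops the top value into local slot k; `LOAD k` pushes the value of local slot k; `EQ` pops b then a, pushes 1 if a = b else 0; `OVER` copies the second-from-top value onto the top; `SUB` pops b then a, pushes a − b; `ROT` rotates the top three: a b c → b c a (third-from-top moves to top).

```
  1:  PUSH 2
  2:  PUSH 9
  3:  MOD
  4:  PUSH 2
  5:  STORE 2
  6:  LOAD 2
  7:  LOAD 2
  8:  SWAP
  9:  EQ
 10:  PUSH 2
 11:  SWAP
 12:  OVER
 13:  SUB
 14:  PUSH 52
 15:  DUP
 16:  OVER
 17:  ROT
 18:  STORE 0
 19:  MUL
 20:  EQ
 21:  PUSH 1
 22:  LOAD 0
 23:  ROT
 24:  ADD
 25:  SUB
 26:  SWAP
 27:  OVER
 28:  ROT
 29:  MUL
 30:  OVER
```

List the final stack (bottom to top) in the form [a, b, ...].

PUSH 2  → 2
PUSH 9  → 2 9
MOD     → 2
PUSH 2  → 2 2
STORE 2 → 2
LOAD 2  → 2 2
LOAD 2  → 2 2 2
SWAP    → 2 2 2
EQ      → 2 1
PUSH 2  → 2 1 2
SWAP    → 2 2 1
OVER    → 2 2 1 2
SUB     → 2 2 -1
PUSH 52 → 2 2 -1 52
DUP     → 2 2 -1 52 52
OVER    → 2 2 -1 52 52 52
ROT     → 2 2 -1 52 52 52
STORE 0 → 2 2 -1 52 52
MUL     → 2 2 -1 2704
EQ      → 2 2 0
PUSH 1  → 2 2 0 1
LOAD 0  → 2 2 0 1 52
ROT     → 2 2 1 52 0
ADD     → 2 2 1 52
SUB     → 2 2 -51
SWAP    → 2 -51 2
OVER    → 2 -51 2 -51
ROT     → 2 2 -51 -51
MUL     → 2 2 2601
OVER    → 2 2 2601 2

[2, 2, 2601, 2]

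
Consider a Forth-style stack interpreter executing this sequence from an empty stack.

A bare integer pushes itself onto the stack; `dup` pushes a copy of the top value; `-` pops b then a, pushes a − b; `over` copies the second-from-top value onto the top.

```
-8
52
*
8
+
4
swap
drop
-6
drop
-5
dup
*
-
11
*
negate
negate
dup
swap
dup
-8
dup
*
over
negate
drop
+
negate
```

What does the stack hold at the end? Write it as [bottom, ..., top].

-8      -8
52      -8 52
*       -416
8       -416 8
+       -408
4       -408 4
swap    4 -408
drop    4
-6      4 -6
drop    4
-5      4 -5
dup     4 -5 -5
*       4 25
-       -21
11      -21 11
*       -231
negate  231
negate  -231
dup     -231 -231
swap    -231 -231
dup     -231 -231 -231
-8      -231 -231 -231 -8
dup     -231 -231 -231 -8 -8
*       -231 -231 -231 64
over    -231 -231 -231 64 -231
negate  -231 -231 -231 64 231
drop    -231 -231 -231 64
+       -231 -231 -167
negate  -231 -231 167

[-231, -231, 167]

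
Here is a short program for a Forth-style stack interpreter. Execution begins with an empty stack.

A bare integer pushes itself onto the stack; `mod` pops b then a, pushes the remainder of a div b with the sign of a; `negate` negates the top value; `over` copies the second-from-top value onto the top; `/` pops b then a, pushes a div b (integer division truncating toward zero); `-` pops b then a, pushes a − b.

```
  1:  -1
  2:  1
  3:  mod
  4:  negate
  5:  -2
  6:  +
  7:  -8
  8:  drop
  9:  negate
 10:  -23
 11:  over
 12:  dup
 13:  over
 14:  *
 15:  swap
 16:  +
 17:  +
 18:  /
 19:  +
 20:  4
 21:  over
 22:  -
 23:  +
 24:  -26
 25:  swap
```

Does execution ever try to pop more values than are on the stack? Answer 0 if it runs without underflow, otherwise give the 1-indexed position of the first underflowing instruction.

-1     -> [-1]
1      -> [-1, 1]
mod    -> [0]
negate -> [0]
-2     -> [0, -2]
+      -> [-2]
-8     -> [-2, -8]
drop   -> [-2]
negate -> [2]
-23    -> [2, -23]
over   -> [2, -23, 2]
dup    -> [2, -23, 2, 2]
over   -> [2, -23, 2, 2, 2]
*      -> [2, -23, 2, 4]
swap   -> [2, -23, 4, 2]
+      -> [2, -23, 6]
+      -> [2, -17]
/      -> [0]
+  — needs 2 operands, stack has 1 → underflow

19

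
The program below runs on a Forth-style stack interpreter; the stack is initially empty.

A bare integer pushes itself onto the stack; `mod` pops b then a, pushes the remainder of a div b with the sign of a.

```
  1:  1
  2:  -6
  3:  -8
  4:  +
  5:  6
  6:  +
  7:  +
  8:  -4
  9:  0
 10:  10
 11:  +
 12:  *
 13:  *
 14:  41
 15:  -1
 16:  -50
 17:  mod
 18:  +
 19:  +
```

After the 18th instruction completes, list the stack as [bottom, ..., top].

[280, 40]

1   : [1]
-6  : [1, -6]
-8  : [1, -6, -8]
+   : [1, -14]
6   : [1, -14, 6]
+   : [1, -8]
+   : [-7]
-4  : [-7, -4]
0   : [-7, -4, 0]
10  : [-7, -4, 0, 10]
+   : [-7, -4, 10]
*   : [-7, -40]
*   : [280]
41  : [280, 41]
-1  : [280, 41, -1]
-50 : [280, 41, -1, -50]
mod : [280, 41, -1]
+   : [280, 40]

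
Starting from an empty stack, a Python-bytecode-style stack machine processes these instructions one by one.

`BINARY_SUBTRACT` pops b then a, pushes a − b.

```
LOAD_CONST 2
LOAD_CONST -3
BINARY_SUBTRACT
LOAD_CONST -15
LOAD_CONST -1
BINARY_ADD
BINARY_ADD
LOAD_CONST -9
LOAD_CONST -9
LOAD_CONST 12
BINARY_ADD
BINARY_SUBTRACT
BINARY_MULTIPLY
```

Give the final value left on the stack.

132

LOAD_CONST 2     [2]
LOAD_CONST -3    [2, -3]
BINARY_SUBTRACT  [5]
LOAD_CONST -15   [5, -15]
LOAD_CONST -1    [5, -15, -1]
BINARY_ADD       [5, -16]
BINARY_ADD       [-11]
LOAD_CONST -9    [-11, -9]
LOAD_CONST -9    [-11, -9, -9]
LOAD_CONST 12    [-11, -9, -9, 12]
BINARY_ADD       [-11, -9, 3]
BINARY_SUBTRACT  [-11, -12]
BINARY_MULTIPLY  [132]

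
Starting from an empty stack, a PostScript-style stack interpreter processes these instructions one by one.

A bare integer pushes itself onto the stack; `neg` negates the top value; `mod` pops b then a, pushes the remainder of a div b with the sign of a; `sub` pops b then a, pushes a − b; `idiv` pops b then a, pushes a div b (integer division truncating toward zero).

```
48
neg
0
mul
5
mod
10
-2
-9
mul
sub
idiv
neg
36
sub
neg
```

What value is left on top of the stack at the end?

48   : [48]
neg  : [-48]
0    : [-48, 0]
mul  : [0]
5    : [0, 5]
mod  : [0]
10   : [0, 10]
-2   : [0, 10, -2]
-9   : [0, 10, -2, -9]
mul  : [0, 10, 18]
sub  : [0, -8]
idiv : [0]
neg  : [0]
36   : [0, 36]
sub  : [-36]
neg  : [36]

36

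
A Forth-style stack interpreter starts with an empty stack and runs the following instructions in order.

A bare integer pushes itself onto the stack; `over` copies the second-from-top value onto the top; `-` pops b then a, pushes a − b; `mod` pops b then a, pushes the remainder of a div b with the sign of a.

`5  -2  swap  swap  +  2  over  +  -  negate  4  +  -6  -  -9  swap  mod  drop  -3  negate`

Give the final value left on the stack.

3

5       5
-2      5 -2
swap    -2 5
swap    5 -2
+       3
2       3 2
over    3 2 3
+       3 5
-       -2
negate  2
4       2 4
+       6
-6      6 -6
-       12
-9      12 -9
swap    -9 12
mod     -9
drop    (empty)
-3      -3
negate  3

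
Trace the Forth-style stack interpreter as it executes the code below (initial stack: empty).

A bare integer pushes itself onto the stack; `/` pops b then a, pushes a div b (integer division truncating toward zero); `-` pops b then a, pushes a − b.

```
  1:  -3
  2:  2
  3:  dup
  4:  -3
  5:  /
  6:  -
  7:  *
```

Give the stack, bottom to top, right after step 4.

[-3, 2, 2, -3]

-3  -> -3
2   -> -3 2
dup -> -3 2 2
-3  -> -3 2 2 -3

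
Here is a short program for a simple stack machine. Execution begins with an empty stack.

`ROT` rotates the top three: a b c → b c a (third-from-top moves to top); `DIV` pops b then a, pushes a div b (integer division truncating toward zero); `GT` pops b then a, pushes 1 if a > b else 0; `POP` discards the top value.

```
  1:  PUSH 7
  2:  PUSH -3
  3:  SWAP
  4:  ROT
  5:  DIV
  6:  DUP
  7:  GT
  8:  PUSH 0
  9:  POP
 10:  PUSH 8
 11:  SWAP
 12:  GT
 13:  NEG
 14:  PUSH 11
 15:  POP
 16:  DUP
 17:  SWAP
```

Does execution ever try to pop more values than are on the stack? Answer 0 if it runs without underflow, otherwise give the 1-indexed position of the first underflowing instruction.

4

PUSH 7   7
PUSH -3  7 -3
SWAP     -3 7
ROT  — needs 3 operands, stack has 2 → underflow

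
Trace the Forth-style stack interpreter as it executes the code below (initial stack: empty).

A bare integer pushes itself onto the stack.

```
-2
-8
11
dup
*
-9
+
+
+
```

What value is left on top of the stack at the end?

102

-2  → -2
-8  → -2 -8
11  → -2 -8 11
dup → -2 -8 11 11
*   → -2 -8 121
-9  → -2 -8 121 -9
+   → -2 -8 112
+   → -2 104
+   → 102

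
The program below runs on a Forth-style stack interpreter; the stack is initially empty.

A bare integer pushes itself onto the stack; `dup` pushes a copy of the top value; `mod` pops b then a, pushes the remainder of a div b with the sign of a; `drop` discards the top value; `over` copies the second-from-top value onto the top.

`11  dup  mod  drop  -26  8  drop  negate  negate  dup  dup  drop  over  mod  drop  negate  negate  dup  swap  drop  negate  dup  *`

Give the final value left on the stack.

11     : [11]
dup    : [11, 11]
mod    : [0]
drop   : []
-26    : [-26]
8      : [-26, 8]
drop   : [-26]
negate : [26]
negate : [-26]
dup    : [-26, -26]
dup    : [-26, -26, -26]
drop   : [-26, -26]
over   : [-26, -26, -26]
mod    : [-26, 0]
drop   : [-26]
negate : [26]
negate : [-26]
dup    : [-26, -26]
swap   : [-26, -26]
drop   : [-26]
negate : [26]
dup    : [26, 26]
*      : [676]

676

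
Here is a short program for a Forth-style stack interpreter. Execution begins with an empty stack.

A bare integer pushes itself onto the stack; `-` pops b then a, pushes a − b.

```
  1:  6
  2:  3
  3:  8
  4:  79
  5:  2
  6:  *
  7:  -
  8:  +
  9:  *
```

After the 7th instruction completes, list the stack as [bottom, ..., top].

[6, 3, -150]

6  -> 6
3  -> 6 3
8  -> 6 3 8
79 -> 6 3 8 79
2  -> 6 3 8 79 2
*  -> 6 3 8 158
-  -> 6 3 -150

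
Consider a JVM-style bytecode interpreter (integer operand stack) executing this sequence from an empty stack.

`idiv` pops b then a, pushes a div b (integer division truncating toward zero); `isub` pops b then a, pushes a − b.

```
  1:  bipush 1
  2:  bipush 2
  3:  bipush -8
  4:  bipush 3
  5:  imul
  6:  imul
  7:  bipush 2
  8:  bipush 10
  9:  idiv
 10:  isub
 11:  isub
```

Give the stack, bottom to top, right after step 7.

[1, -48, 2]

bipush 1  → [1]
bipush 2  → [1, 2]
bipush -8 → [1, 2, -8]
bipush 3  → [1, 2, -8, 3]
imul      → [1, 2, -24]
imul      → [1, -48]
bipush 2  → [1, -48, 2]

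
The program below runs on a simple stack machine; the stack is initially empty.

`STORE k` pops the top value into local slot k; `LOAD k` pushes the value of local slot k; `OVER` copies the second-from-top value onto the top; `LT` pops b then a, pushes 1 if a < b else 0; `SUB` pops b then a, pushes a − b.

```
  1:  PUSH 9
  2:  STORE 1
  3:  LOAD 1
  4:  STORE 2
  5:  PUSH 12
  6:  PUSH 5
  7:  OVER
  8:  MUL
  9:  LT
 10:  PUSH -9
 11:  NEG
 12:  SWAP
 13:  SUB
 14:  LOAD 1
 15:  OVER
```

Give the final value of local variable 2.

9

PUSH 9  → 9
STORE 1 → (empty)
LOAD 1  → 9
STORE 2 → (empty)
PUSH 12 → 12
PUSH 5  → 12 5
OVER    → 12 5 12
MUL     → 12 60
LT      → 1
PUSH -9 → 1 -9
NEG     → 1 9
SWAP    → 9 1
SUB     → 8
LOAD 1  → 8 9
OVER    → 8 9 8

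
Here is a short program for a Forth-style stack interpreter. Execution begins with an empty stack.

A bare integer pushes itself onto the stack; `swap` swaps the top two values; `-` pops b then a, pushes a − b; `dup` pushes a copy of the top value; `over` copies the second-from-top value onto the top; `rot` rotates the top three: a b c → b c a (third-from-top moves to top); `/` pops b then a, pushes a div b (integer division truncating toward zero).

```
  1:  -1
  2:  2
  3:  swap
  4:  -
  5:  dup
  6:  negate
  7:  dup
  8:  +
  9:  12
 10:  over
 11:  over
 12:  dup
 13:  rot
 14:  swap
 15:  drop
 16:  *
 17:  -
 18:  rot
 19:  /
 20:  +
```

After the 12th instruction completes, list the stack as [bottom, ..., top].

[3, -6, 12, -6, 12, 12]

-1     : [-1]
2      : [-1, 2]
swap   : [2, -1]
-      : [3]
dup    : [3, 3]
negate : [3, -3]
dup    : [3, -3, -3]
+      : [3, -6]
12     : [3, -6, 12]
over   : [3, -6, 12, -6]
over   : [3, -6, 12, -6, 12]
dup    : [3, -6, 12, -6, 12, 12]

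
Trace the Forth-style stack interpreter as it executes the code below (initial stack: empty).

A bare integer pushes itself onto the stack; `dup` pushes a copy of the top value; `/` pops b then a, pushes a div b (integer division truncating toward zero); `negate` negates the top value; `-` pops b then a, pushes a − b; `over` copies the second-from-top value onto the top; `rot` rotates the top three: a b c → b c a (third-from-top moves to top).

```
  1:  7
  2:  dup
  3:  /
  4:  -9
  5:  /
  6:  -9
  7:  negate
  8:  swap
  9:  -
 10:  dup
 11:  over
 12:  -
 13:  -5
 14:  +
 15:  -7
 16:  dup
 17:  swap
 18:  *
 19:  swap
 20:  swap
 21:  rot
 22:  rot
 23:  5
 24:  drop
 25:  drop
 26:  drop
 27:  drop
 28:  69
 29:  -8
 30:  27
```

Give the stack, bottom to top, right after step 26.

7      -> [7]
dup    -> [7, 7]
/      -> [1]
-9     -> [1, -9]
/      -> [0]
-9     -> [0, -9]
negate -> [0, 9]
swap   -> [9, 0]
-      -> [9]
dup    -> [9, 9]
over   -> [9, 9, 9]
-      -> [9, 0]
-5     -> [9, 0, -5]
+      -> [9, -5]
-7     -> [9, -5, -7]
dup    -> [9, -5, -7, -7]
swap   -> [9, -5, -7, -7]
*      -> [9, -5, 49]
swap   -> [9, 49, -5]
swap   -> [9, -5, 49]
rot    -> [-5, 49, 9]
rot    -> [49, 9, -5]
5      -> [49, 9, -5, 5]
drop   -> [49, 9, -5]
drop   -> [49, 9]
drop   -> [49]

[49]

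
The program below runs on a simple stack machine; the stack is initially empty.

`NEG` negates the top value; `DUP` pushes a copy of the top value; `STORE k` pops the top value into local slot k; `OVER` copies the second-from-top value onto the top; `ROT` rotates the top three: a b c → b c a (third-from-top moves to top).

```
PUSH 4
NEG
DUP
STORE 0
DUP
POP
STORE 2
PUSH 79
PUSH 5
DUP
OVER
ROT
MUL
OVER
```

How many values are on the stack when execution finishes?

4

PUSH 4   [4]
NEG      [-4]
DUP      [-4, -4]
STORE 0  [-4]
DUP      [-4, -4]
POP      [-4]
STORE 2  []
PUSH 79  [79]
PUSH 5   [79, 5]
DUP      [79, 5, 5]
OVER     [79, 5, 5, 5]
ROT      [79, 5, 5, 5]
MUL      [79, 5, 25]
OVER     [79, 5, 25, 5]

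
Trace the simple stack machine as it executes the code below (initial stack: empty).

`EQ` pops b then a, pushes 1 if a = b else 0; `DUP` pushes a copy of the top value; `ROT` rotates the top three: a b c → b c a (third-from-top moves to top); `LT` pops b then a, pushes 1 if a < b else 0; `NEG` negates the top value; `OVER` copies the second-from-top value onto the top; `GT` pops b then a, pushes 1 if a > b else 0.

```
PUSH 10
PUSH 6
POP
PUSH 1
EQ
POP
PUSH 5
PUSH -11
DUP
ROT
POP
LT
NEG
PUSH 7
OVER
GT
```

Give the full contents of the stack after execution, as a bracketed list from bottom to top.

[0, 1]

PUSH 10  → 10
PUSH 6   → 10 6
POP      → 10
PUSH 1   → 10 1
EQ       → 0
POP      → (empty)
PUSH 5   → 5
PUSH -11 → 5 -11
DUP      → 5 -11 -11
ROT      → -11 -11 5
POP      → -11 -11
LT       → 0
NEG      → 0
PUSH 7   → 0 7
OVER     → 0 7 0
GT       → 0 1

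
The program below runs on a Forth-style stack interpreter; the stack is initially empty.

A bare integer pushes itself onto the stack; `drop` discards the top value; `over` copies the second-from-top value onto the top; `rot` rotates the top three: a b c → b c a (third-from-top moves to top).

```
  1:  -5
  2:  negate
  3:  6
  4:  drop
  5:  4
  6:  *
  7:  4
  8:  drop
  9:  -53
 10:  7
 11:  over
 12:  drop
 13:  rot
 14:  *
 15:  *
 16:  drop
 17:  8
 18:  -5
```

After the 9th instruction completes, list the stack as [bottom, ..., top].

-5     : [-5]
negate : [5]
6      : [5, 6]
drop   : [5]
4      : [5, 4]
*      : [20]
4      : [20, 4]
drop   : [20]
-53    : [20, -53]

[20, -53]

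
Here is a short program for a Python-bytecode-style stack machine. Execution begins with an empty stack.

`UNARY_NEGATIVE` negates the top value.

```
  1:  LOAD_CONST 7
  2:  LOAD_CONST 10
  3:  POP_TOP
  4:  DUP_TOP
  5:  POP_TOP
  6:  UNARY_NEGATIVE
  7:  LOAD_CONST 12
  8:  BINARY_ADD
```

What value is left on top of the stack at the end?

5

LOAD_CONST 7   : [7]
LOAD_CONST 10  : [7, 10]
POP_TOP        : [7]
DUP_TOP        : [7, 7]
POP_TOP        : [7]
UNARY_NEGATIVE : [-7]
LOAD_CONST 12  : [-7, 12]
BINARY_ADD     : [5]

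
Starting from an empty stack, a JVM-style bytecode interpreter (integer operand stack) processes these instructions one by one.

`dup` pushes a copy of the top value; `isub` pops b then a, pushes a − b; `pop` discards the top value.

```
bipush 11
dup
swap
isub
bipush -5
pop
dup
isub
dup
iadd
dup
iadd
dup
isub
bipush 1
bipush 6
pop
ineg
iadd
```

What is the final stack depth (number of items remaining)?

1

bipush 11  [11]
dup        [11, 11]
swap       [11, 11]
isub       [0]
bipush -5  [0, -5]
pop        [0]
dup        [0, 0]
isub       [0]
dup        [0, 0]
iadd       [0]
dup        [0, 0]
iadd       [0]
dup        [0, 0]
isub       [0]
bipush 1   [0, 1]
bipush 6   [0, 1, 6]
pop        [0, 1]
ineg       [0, -1]
iadd       [-1]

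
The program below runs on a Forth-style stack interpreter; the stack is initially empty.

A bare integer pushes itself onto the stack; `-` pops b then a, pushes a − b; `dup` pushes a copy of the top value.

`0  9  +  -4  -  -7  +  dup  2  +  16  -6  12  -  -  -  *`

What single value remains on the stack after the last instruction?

-156

0   → [0]
9   → [0, 9]
+   → [9]
-4  → [9, -4]
-   → [13]
-7  → [13, -7]
+   → [6]
dup → [6, 6]
2   → [6, 6, 2]
+   → [6, 8]
16  → [6, 8, 16]
-6  → [6, 8, 16, -6]
12  → [6, 8, 16, -6, 12]
-   → [6, 8, 16, -18]
-   → [6, 8, 34]
-   → [6, -26]
*   → [-156]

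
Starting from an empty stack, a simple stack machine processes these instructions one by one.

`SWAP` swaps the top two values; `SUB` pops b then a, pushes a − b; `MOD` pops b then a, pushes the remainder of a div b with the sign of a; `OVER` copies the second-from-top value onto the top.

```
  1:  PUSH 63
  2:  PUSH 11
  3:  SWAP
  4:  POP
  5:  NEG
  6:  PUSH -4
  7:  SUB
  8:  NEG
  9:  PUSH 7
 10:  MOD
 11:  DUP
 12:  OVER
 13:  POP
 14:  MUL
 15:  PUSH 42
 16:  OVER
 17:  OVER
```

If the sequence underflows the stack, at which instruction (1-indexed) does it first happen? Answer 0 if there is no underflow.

0

PUSH 63  63
PUSH 11  63 11
SWAP     11 63
POP      11
NEG      -11
PUSH -4  -11 -4
SUB      -7
NEG      7
PUSH 7   7 7
MOD      0
DUP      0 0
OVER     0 0 0
POP      0 0
MUL      0
PUSH 42  0 42
OVER     0 42 0
OVER     0 42 0 42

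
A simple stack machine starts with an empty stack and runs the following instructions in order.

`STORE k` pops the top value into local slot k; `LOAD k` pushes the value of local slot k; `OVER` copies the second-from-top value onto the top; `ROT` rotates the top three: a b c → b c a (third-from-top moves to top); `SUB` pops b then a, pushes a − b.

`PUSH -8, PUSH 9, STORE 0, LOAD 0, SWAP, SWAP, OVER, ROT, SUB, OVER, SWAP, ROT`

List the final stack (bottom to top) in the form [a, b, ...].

[9, 0, 9]

PUSH -8 : -8
PUSH 9  : -8 9
STORE 0 : -8
LOAD 0  : -8 9
SWAP    : 9 -8
SWAP    : -8 9
OVER    : -8 9 -8
ROT     : 9 -8 -8
SUB     : 9 0
OVER    : 9 0 9
SWAP    : 9 9 0
ROT     : 9 0 9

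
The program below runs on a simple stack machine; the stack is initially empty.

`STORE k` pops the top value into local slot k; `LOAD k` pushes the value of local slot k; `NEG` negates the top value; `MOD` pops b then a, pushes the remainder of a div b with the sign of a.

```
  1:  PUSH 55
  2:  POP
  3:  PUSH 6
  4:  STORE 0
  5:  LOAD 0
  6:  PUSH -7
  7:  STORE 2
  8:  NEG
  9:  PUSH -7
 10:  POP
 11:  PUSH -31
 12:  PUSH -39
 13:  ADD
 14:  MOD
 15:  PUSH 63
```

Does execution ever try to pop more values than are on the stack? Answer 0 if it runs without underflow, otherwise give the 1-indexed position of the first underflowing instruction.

PUSH 55  → 55
POP      → (empty)
PUSH 6   → 6
STORE 0  → (empty)
LOAD 0   → 6
PUSH -7  → 6 -7
STORE 2  → 6
NEG      → -6
PUSH -7  → -6 -7
POP      → -6
PUSH -31 → -6 -31
PUSH -39 → -6 -31 -39
ADD      → -6 -70
MOD      → -6
PUSH 63  → -6 63

0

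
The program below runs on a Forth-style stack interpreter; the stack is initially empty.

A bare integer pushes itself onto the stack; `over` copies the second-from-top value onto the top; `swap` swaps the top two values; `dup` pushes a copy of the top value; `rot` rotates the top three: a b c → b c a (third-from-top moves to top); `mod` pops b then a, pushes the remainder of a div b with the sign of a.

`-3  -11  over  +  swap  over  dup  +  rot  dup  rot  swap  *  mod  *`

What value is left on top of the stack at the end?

-3   → -3
-11  → -3 -11
over → -3 -11 -3
+    → -3 -14
swap → -14 -3
over → -14 -3 -14
dup  → -14 -3 -14 -14
+    → -14 -3 -28
rot  → -3 -28 -14
dup  → -3 -28 -14 -14
rot  → -3 -14 -14 -28
swap → -3 -14 -28 -14
*    → -3 -14 392
mod  → -3 -14
*    → 42

42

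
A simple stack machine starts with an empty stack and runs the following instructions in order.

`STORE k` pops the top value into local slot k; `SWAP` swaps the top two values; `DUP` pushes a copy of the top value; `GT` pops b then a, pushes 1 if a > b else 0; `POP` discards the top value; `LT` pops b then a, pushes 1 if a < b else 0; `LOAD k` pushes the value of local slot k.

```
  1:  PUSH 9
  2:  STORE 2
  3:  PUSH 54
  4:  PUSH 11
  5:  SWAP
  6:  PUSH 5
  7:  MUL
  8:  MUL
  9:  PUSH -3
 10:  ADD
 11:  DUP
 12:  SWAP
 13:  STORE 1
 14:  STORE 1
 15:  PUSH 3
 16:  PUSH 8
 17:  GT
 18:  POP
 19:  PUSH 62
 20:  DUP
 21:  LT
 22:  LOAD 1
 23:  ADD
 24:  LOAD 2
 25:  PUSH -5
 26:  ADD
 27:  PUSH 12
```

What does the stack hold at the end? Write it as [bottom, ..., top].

PUSH 9  : [9]
STORE 2 : []
PUSH 54 : [54]
PUSH 11 : [54, 11]
SWAP    : [11, 54]
PUSH 5  : [11, 54, 5]
MUL     : [11, 270]
MUL     : [2970]
PUSH -3 : [2970, -3]
ADD     : [2967]
DUP     : [2967, 2967]
SWAP    : [2967, 2967]
STORE 1 : [2967]
STORE 1 : []
PUSH 3  : [3]
PUSH 8  : [3, 8]
GT      : [0]
POP     : []
PUSH 62 : [62]
DUP     : [62, 62]
LT      : [0]
LOAD 1  : [0, 2967]
ADD     : [2967]
LOAD 2  : [2967, 9]
PUSH -5 : [2967, 9, -5]
ADD     : [2967, 4]
PUSH 12 : [2967, 4, 12]

[2967, 4, 12]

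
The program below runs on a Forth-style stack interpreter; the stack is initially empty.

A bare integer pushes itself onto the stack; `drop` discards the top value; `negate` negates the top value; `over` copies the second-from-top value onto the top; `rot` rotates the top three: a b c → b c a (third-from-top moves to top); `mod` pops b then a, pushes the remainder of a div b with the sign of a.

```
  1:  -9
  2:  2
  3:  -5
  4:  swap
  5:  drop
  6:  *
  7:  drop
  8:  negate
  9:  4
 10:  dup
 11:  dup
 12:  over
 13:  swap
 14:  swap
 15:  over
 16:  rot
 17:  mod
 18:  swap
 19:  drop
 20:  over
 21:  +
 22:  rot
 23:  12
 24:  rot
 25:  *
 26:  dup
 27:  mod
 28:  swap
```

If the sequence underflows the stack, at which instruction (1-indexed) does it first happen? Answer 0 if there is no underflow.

-9   -> -9
2    -> -9 2
-5   -> -9 2 -5
swap -> -9 -5 2
drop -> -9 -5
*    -> 45
drop -> (empty)
negate  — needs 1 operand, stack has 0 → underflow

8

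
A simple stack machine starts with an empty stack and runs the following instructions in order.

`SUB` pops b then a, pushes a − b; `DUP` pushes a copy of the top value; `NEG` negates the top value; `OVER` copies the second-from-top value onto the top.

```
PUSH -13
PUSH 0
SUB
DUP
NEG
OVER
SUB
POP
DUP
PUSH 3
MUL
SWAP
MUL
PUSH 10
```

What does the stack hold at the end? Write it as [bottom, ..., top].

PUSH -13 : -13
PUSH 0   : -13 0
SUB      : -13
DUP      : -13 -13
NEG      : -13 13
OVER     : -13 13 -13
SUB      : -13 26
POP      : -13
DUP      : -13 -13
PUSH 3   : -13 -13 3
MUL      : -13 -39
SWAP     : -39 -13
MUL      : 507
PUSH 10  : 507 10

[507, 10]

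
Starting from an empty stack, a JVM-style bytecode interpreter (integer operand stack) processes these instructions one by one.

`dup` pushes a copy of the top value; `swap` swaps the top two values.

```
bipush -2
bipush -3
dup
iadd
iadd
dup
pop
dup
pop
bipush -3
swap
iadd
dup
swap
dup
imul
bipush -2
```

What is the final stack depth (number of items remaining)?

bipush -2 : [-2]
bipush -3 : [-2, -3]
dup       : [-2, -3, -3]
iadd      : [-2, -6]
iadd      : [-8]
dup       : [-8, -8]
pop       : [-8]
dup       : [-8, -8]
pop       : [-8]
bipush -3 : [-8, -3]
swap      : [-3, -8]
iadd      : [-11]
dup       : [-11, -11]
swap      : [-11, -11]
dup       : [-11, -11, -11]
imul      : [-11, 121]
bipush -2 : [-11, 121, -2]

3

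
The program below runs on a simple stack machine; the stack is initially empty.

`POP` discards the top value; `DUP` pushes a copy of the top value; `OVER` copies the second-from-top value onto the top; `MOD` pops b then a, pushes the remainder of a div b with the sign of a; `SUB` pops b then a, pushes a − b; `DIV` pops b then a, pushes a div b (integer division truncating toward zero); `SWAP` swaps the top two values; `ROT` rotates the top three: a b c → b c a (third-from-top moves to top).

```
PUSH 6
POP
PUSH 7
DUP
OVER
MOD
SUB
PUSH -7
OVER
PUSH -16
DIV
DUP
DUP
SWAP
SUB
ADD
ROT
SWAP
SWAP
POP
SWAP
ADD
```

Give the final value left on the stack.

-7

PUSH 6   → [6]
POP      → []
PUSH 7   → [7]
DUP      → [7, 7]
OVER     → [7, 7, 7]
MOD      → [7, 0]
SUB      → [7]
PUSH -7  → [7, -7]
OVER     → [7, -7, 7]
PUSH -16 → [7, -7, 7, -16]
DIV      → [7, -7, 0]
DUP      → [7, -7, 0, 0]
DUP      → [7, -7, 0, 0, 0]
SWAP     → [7, -7, 0, 0, 0]
SUB      → [7, -7, 0, 0]
ADD      → [7, -7, 0]
ROT      → [-7, 0, 7]
SWAP     → [-7, 7, 0]
SWAP     → [-7, 0, 7]
POP      → [-7, 0]
SWAP     → [0, -7]
ADD      → [-7]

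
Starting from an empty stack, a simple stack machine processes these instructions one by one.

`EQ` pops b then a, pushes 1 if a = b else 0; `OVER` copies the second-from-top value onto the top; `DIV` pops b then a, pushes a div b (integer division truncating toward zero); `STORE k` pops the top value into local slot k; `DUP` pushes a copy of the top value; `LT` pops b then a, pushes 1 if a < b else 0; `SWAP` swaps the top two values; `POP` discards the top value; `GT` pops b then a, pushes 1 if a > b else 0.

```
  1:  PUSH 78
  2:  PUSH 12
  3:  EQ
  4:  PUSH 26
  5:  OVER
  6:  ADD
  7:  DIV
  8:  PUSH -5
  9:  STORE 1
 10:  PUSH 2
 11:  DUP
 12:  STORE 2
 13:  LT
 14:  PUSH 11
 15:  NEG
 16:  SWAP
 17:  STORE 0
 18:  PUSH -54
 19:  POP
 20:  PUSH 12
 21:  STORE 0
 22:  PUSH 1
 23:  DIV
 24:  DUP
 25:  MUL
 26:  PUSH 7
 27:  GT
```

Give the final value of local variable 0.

PUSH 78  -> [78]
PUSH 12  -> [78, 12]
EQ       -> [0]
PUSH 26  -> [0, 26]
OVER     -> [0, 26, 0]
ADD      -> [0, 26]
DIV      -> [0]
PUSH -5  -> [0, -5]
STORE 1  -> [0]
PUSH 2   -> [0, 2]
DUP      -> [0, 2, 2]
STORE 2  -> [0, 2]
LT       -> [1]
PUSH 11  -> [1, 11]
NEG      -> [1, -11]
SWAP     -> [-11, 1]
STORE 0  -> [-11]
PUSH -54 -> [-11, -54]
POP      -> [-11]
PUSH 12  -> [-11, 12]
STORE 0  -> [-11]
PUSH 1   -> [-11, 1]
DIV      -> [-11]
DUP      -> [-11, -11]
MUL      -> [121]
PUSH 7   -> [121, 7]
GT       -> [1]

12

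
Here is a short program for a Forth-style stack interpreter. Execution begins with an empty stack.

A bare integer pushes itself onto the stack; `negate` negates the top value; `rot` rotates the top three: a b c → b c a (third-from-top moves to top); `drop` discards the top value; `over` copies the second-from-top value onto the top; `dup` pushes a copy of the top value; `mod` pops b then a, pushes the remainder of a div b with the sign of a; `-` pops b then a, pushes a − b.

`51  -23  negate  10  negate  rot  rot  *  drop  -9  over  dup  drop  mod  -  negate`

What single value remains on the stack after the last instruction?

51     → 51
-23    → 51 -23
negate → 51 23
10     → 51 23 10
negate → 51 23 -10
rot    → 23 -10 51
rot    → -10 51 23
*      → -10 1173
drop   → -10
-9     → -10 -9
over   → -10 -9 -10
dup    → -10 -9 -10 -10
drop   → -10 -9 -10
mod    → -10 -9
-      → -1
negate → 1

1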